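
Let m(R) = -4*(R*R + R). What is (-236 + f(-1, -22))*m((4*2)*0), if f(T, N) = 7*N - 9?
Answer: 0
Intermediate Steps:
f(T, N) = -9 + 7*N
m(R) = -4*R - 4*R² (m(R) = -4*(R² + R) = -4*(R + R²) = -4*R - 4*R²)
(-236 + f(-1, -22))*m((4*2)*0) = (-236 + (-9 + 7*(-22)))*(-4*(4*2)*0*(1 + (4*2)*0)) = (-236 + (-9 - 154))*(-4*8*0*(1 + 8*0)) = (-236 - 163)*(-4*0*(1 + 0)) = -(-1596)*0 = -399*0 = 0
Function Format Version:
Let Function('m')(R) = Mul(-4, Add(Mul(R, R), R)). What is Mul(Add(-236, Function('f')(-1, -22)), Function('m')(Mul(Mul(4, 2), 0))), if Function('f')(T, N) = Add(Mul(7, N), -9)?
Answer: 0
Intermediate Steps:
Function('f')(T, N) = Add(-9, Mul(7, N))
Function('m')(R) = Add(Mul(-4, R), Mul(-4, Pow(R, 2))) (Function('m')(R) = Mul(-4, Add(Pow(R, 2), R)) = Mul(-4, Add(R, Pow(R, 2))) = Add(Mul(-4, R), Mul(-4, Pow(R, 2))))
Mul(Add(-236, Function('f')(-1, -22)), Function('m')(Mul(Mul(4, 2), 0))) = Mul(Add(-236, Add(-9, Mul(7, -22))), Mul(-4, Mul(Mul(4, 2), 0), Add(1, Mul(Mul(4, 2), 0)))) = Mul(Add(-236, Add(-9, -154)), Mul(-4, Mul(8, 0), Add(1, Mul(8, 0)))) = Mul(Add(-236, -163), Mul(-4, 0, Add(1, 0))) = Mul(-399, Mul(-4, 0, 1)) = Mul(-399, 0) = 0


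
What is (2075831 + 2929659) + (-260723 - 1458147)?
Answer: 3286620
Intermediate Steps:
(2075831 + 2929659) + (-260723 - 1458147) = 5005490 - 1718870 = 3286620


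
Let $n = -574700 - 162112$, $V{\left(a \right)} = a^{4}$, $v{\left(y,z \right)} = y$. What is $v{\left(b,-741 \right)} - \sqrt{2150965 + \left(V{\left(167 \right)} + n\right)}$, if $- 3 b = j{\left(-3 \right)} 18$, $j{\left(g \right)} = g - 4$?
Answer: $42 - \sqrt{779210474} \approx -27872.0$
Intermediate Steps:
$j{\left(g \right)} = -4 + g$
$b = 42$ ($b = - \frac{\left(-4 - 3\right) 18}{3} = - \frac{\left(-7\right) 18}{3} = \left(- \frac{1}{3}\right) \left(-126\right) = 42$)
$n = -736812$ ($n = -574700 - 162112 = -736812$)
$v{\left(b,-741 \right)} - \sqrt{2150965 + \left(V{\left(167 \right)} + n\right)} = 42 - \sqrt{2150965 - \left(736812 - 167^{4}\right)} = 42 - \sqrt{2150965 + \left(777796321 - 736812\right)} = 42 - \sqrt{2150965 + 777059509} = 42 - \sqrt{779210474}$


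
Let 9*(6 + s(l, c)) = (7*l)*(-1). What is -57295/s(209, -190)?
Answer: 515655/1517 ≈ 339.92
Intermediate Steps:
s(l, c) = -6 - 7*l/9 (s(l, c) = -6 + ((7*l)*(-1))/9 = -6 + (-7*l)/9 = -6 - 7*l/9)
-57295/s(209, -190) = -57295/(-6 - 7/9*209) = -57295/(-6 - 1463/9) = -57295/(-1517/9) = -57295*(-9/1517) = 515655/1517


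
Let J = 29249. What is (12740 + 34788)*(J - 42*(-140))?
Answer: 1669611112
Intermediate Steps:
(12740 + 34788)*(J - 42*(-140)) = (12740 + 34788)*(29249 - 42*(-140)) = 47528*(29249 + 5880) = 47528*35129 = 1669611112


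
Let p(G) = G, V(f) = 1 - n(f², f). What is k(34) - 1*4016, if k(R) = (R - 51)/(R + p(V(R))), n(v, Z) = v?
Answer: -4501919/1121 ≈ -4016.0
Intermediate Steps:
V(f) = 1 - f²
k(R) = (-51 + R)/(1 + R - R²) (k(R) = (R - 51)/(R + (1 - R²)) = (-51 + R)/(1 + R - R²))
k(34) - 1*4016 = (-51 + 34)/(1 + 34 - 1*34²) - 1*4016 = -17/(1 + 34 - 1*1156) - 4016 = -17/(1 + 34 - 1156) - 4016 = -17/(-1121) - 4016 = -1/1121*(-17) - 4016 = 17/1121 - 4016 = -4501919/1121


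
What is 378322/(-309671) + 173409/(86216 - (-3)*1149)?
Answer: 19778252953/27766030873 ≈ 0.71232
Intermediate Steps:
378322/(-309671) + 173409/(86216 - (-3)*1149) = 378322*(-1/309671) + 173409/(86216 - 1*(-3447)) = -378322/309671 + 173409/(86216 + 3447) = -378322/309671 + 173409/89663 = 19778252953/27766030873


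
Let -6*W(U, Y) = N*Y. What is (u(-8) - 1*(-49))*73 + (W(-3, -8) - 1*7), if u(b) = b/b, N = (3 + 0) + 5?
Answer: 10961/3 ≈ 3653.7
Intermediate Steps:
N = 8 (N = 3 + 5 = 8)
u(b) = 1
W(U, Y) = -4*Y/3
(u(-8) - 1*(-49))*73 + (W(-3, -8) - 1*7) = (1 - 1*(-49))*73 + (-4/3*(-8) - 1*7) = (1 + 49)*73 + (32/3 - 7) = 50*73 + 11/3 = 3650 + 11/3 = 10961/3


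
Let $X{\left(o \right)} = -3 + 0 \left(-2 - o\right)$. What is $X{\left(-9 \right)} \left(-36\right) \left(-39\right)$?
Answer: $-4212$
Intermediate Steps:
$X{\left(o \right)} = -3$ ($X{\left(o \right)} = -3 + 0 = -3$)
$X{\left(-9 \right)} \left(-36\right) \left(-39\right) = \left(-3\right) \left(-36\right) \left(-39\right) = 108 \left(-39\right) = -4212$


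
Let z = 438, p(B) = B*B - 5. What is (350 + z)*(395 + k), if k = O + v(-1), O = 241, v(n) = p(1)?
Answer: 498016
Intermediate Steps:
p(B) = -5 + B**2 (p(B) = B**2 - 5 = -5 + B**2)
v(n) = -4 (v(n) = -5 + 1**2 = -5 + 1 = -4)
k = 237 (k = 241 - 4 = 237)
(350 + z)*(395 + k) = (350 + 438)*(395 + 237) = 788*632 = 498016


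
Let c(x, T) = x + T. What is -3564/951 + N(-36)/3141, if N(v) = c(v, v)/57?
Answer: -23635420/6306081 ≈ -3.7480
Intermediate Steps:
c(x, T) = T + x
N(v) = 2*v/57 (N(v) = (v + v)/57 = (2*v)*(1/57) = 2*v/57)
-3564/951 + N(-36)/3141 = -3564/951 + ((2/57)*(-36))/3141 = -3564*1/951 - 24/19*1/3141 = -1188/317 - 8/19893 = -23635420/6306081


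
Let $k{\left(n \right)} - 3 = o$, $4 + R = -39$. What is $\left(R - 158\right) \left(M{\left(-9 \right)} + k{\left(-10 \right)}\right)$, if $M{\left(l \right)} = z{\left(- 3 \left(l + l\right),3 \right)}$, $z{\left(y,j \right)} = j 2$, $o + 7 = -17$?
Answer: $3015$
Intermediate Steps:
$R = -43$ ($R = -4 - 39 = -43$)
$o = -24$ ($o = -7 - 17 = -24$)
$k{\left(n \right)} = -21$ ($k{\left(n \right)} = 3 - 24 = -21$)
$z{\left(y,j \right)} = 2 j$
$M{\left(l \right)} = 6$ ($M{\left(l \right)} = 2 \cdot 3 = 6$)
$\left(R - 158\right) \left(M{\left(-9 \right)} + k{\left(-10 \right)}\right) = \left(-43 - 158\right) \left(6 - 21\right) = \left(-201\right) \left(-15\right) = 3015$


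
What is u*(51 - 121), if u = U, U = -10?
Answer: 700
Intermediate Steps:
u = -10
u*(51 - 121) = -10*(51 - 121) = -10*(-70) = 700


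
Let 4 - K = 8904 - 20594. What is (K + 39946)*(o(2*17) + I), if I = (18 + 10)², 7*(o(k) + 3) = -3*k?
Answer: 277048600/7 ≈ 3.9578e+7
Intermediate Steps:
o(k) = -3 - 3*k/7 (o(k) = -3 + (-3*k)/7 = -3 - 3*k/7)
I = 784 (I = 28² = 784)
K = 11694 (K = 4 - (8904 - 20594) = 4 - 1*(-11690) = 4 + 11690 = 11694)
(K + 39946)*(o(2*17) + I) = (11694 + 39946)*((-3 - 6*17/7) + 784) = 51640*((-3 - 3/7*34) + 784) = 51640*((-3 - 102/7) + 784) = 51640*(-123/7 + 784) = 51640*(5365/7) = 277048600/7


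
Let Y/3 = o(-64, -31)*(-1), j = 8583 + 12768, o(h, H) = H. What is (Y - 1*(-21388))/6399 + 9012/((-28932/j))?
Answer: -102553621108/15427989 ≈ -6647.2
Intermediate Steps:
j = 21351
Y = 93 (Y = 3*(-31*(-1)) = 3*31 = 93)
(Y - 1*(-21388))/6399 + 9012/((-28932/j)) = (93 - 1*(-21388))/6399 + 9012/((-28932/21351)) = (93 + 21388)*(1/6399) + 9012/((-28932*1/21351)) = 21481*(1/6399) + 9012/(-9644/7117) = 21481/6399 + 9012*(-7117/9644) = 21481/6399 - 16034601/2411 = -102553621108/15427989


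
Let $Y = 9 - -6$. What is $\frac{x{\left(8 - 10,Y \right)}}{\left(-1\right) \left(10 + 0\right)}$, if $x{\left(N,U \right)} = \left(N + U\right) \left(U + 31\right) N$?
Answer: $\frac{598}{5} \approx 119.6$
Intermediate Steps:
$Y = 15$ ($Y = 9 + 6 = 15$)
$x{\left(N,U \right)} = N \left(31 + U\right) \left(N + U\right)$ ($x{\left(N,U \right)} = \left(N + U\right) \left(31 + U\right) N = \left(31 + U\right) \left(N + U\right) N = N \left(31 + U\right) \left(N + U\right)$)
$\frac{x{\left(8 - 10,Y \right)}}{\left(-1\right) \left(10 + 0\right)} = \frac{\left(8 - 10\right) \left(15^{2} + 31 \left(8 - 10\right) + 31 \cdot 15 + \left(8 - 10\right) 15\right)}{\left(-1\right) \left(10 + 0\right)} = \frac{\left(8 - 10\right) \left(225 + 31 \left(8 - 10\right) + 465 + \left(8 - 10\right) 15\right)}{\left(-1\right) 10} = \frac{\left(-2\right) \left(225 + 31 \left(-2\right) + 465 - 30\right)}{-10} = - 2 \left(225 - 62 + 465 - 30\right) \left(- \frac{1}{10}\right) = \left(-2\right) 598 \left(- \frac{1}{10}\right) = \left(-1196\right) \left(- \frac{1}{10}\right) = \frac{598}{5}$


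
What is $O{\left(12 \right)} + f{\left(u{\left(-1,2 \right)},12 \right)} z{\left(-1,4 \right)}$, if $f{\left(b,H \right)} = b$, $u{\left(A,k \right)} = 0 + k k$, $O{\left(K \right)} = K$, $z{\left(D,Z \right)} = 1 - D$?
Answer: $20$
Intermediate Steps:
$u{\left(A,k \right)} = k^{2}$ ($u{\left(A,k \right)} = 0 + k^{2} = k^{2}$)
$O{\left(12 \right)} + f{\left(u{\left(-1,2 \right)},12 \right)} z{\left(-1,4 \right)} = 12 + 2^{2} \left(1 - -1\right) = 12 + 4 \left(1 + 1\right) = 12 + 4 \cdot 2 = 12 + 8 = 20$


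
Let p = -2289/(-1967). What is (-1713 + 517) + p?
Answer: -335749/281 ≈ -1194.8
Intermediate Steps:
p = 327/281 (p = -2289*(-1/1967) = 327/281 ≈ 1.1637)
(-1713 + 517) + p = (-1713 + 517) + 327/281 = -1196 + 327/281 = -335749/281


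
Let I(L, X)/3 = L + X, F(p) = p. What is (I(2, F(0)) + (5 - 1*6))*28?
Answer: 140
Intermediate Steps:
I(L, X) = 3*L + 3*X (I(L, X) = 3*(L + X) = 3*L + 3*X)
(I(2, F(0)) + (5 - 1*6))*28 = ((3*2 + 3*0) + (5 - 1*6))*28 = ((6 + 0) + (5 - 6))*28 = (6 - 1)*28 = 5*28 = 140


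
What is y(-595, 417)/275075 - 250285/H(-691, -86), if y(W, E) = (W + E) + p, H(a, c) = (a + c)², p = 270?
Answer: -9827371901/23724393525 ≈ -0.41423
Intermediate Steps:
y(W, E) = 270 + E + W (y(W, E) = (W + E) + 270 = (E + W) + 270 = 270 + E + W)
y(-595, 417)/275075 - 250285/H(-691, -86) = (270 + 417 - 595)/275075 - 250285/(-691 - 86)² = 92*(1/275075) - 250285/((-777)²) = 92/275075 - 250285/603729 = 92/275075 - 250285*1/603729 = 92/275075 - 35755/86247 = -9827371901/23724393525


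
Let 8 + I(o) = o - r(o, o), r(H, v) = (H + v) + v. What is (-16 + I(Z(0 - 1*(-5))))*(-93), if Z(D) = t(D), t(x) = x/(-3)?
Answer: 1922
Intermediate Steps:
t(x) = -x/3 (t(x) = x*(-⅓) = -x/3)
r(H, v) = H + 2*v
Z(D) = -D/3
I(o) = -8 - 2*o (I(o) = -8 + (o - (o + 2*o)) = -8 + (o - 3*o) = -8 - 2*o)
(-16 + I(Z(0 - 1*(-5))))*(-93) = (-16 + (-8 - (-2)*(0 - 1*(-5))/3))*(-93) = (-16 + (-8 - (-2)*(0 + 5)/3))*(-93) = (-16 + (-8 - (-2)*5/3))*(-93) = (-16 + (-8 - 2*(-5/3)))*(-93) = (-16 + (-8 + 10/3))*(-93) = (-16 - 14/3)*(-93) = -62/3*(-93) = 1922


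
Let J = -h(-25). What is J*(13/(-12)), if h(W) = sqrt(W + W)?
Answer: 65*I*sqrt(2)/12 ≈ 7.6603*I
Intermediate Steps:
h(W) = sqrt(2)*sqrt(W) (h(W) = sqrt(2*W) = sqrt(2)*sqrt(W))
J = -5*I*sqrt(2) (J = -sqrt(2)*sqrt(-25) = -sqrt(2)*5*I = -5*I*sqrt(2) ≈ -7.0711*I)
J*(13/(-12)) = (-5*I*sqrt(2))*(13/(-12)) = (-5*I*sqrt(2))*(13*(-1/12)) = -5*I*sqrt(2)*(-13/12) = 65*I*sqrt(2)/12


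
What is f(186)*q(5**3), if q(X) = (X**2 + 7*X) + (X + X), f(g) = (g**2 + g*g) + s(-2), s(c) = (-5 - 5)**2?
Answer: 1160641000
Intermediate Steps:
s(c) = 100 (s(c) = (-10)**2 = 100)
f(g) = 100 + 2*g**2 (f(g) = (g**2 + g*g) + 100 = (g**2 + g**2) + 100 = 2*g**2 + 100 = 100 + 2*g**2)
q(X) = X**2 + 9*X (q(X) = (X**2 + 7*X) + 2*X = X**2 + 9*X)
f(186)*q(5**3) = (100 + 2*186**2)*(5**3*(9 + 5**3)) = (100 + 2*34596)*(125*(9 + 125)) = (100 + 69192)*(125*134) = 69292*16750 = 1160641000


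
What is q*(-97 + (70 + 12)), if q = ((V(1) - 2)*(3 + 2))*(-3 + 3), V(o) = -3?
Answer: 0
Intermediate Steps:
q = 0 (q = ((-3 - 2)*(3 + 2))*(-3 + 3) = -5*5*0 = -25*0 = 0)
q*(-97 + (70 + 12)) = 0*(-97 + (70 + 12)) = 0*(-97 + 82) = 0*(-15) = 0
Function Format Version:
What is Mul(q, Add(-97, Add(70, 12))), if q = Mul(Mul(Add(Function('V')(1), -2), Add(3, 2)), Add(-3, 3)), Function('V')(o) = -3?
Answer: 0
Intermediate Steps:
q = 0 (q = Mul(Mul(Add(-3, -2), Add(3, 2)), Add(-3, 3)) = Mul(Mul(-5, 5), 0) = Mul(-25, 0) = 0)
Mul(q, Add(-97, Add(70, 12))) = Mul(0, Add(-97, Add(70, 12))) = Mul(0, Add(-97, 82)) = Mul(0, -15) = 0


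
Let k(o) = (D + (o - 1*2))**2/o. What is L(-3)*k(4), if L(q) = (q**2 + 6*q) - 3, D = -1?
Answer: -3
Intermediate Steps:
L(q) = -3 + q**2 + 6*q
k(o) = (-3 + o)**2/o (k(o) = (-1 + (o - 1*2))**2/o = (-1 + (o - 2))**2/o = (-1 + (-2 + o))**2/o = (-3 + o)**2/o)
L(-3)*k(4) = (-3 + (-3)**2 + 6*(-3))*((-3 + 4)**2/4) = (-3 + 9 - 18)*((1/4)*1**2) = -3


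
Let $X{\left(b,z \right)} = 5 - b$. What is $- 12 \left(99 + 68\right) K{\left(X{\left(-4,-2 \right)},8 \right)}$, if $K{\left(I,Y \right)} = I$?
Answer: $-18036$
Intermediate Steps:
$- 12 \left(99 + 68\right) K{\left(X{\left(-4,-2 \right)},8 \right)} = - 12 \left(99 + 68\right) \left(5 - -4\right) = \left(-12\right) 167 \left(5 + 4\right) = \left(-2004\right) 9 = -18036$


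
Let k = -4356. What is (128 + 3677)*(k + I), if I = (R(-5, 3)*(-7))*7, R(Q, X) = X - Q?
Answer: -18066140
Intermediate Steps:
I = -392 (I = ((3 - 1*(-5))*(-7))*7 = ((3 + 5)*(-7))*7 = (8*(-7))*7 = -56*7 = -392)
(128 + 3677)*(k + I) = (128 + 3677)*(-4356 - 392) = 3805*(-4748) = -18066140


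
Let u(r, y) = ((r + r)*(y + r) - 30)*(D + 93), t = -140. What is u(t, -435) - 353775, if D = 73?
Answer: 26367245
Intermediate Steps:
u(r, y) = -4980 + 332*r*(r + y) (u(r, y) = ((r + r)*(y + r) - 30)*(73 + 93) = ((2*r)*(r + y) - 30)*166 = (2*r*(r + y) - 30)*166 = (-30 + 2*r*(r + y))*166 = -4980 + 332*r*(r + y))
u(t, -435) - 353775 = (-4980 + 332*(-140)**2 + 332*(-140)*(-435)) - 353775 = (-4980 + 332*19600 + 20218800) - 353775 = (-4980 + 6507200 + 20218800) - 353775 = 26721020 - 353775 = 26367245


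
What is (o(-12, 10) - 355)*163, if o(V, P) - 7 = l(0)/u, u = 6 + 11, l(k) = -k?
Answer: -56724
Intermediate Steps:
u = 17
o(V, P) = 7 (o(V, P) = 7 - 1*0/17 = 7 + 0*(1/17) = 7 + 0 = 7)
(o(-12, 10) - 355)*163 = (7 - 355)*163 = -348*163 = -56724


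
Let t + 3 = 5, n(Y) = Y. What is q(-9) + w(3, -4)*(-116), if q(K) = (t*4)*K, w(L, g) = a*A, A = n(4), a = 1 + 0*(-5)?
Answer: -536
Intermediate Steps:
a = 1 (a = 1 + 0 = 1)
A = 4
w(L, g) = 4 (w(L, g) = 1*4 = 4)
t = 2 (t = -3 + 5 = 2)
q(K) = 8*K (q(K) = (2*4)*K = 8*K)
q(-9) + w(3, -4)*(-116) = 8*(-9) + 4*(-116) = -72 - 464 = -536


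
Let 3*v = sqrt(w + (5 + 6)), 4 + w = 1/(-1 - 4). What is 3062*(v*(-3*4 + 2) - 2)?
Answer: -6124 - 6124*sqrt(170)/3 ≈ -32740.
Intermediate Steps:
w = -21/5 (w = -4 + 1/(-1 - 4) = -4 + 1/(-5) = -4 - 1/5 = -21/5 ≈ -4.2000)
v = sqrt(170)/15 (v = sqrt(-21/5 + (5 + 6))/3 = sqrt(-21/5 + 11)/3 = sqrt(34/5)/3 = (sqrt(170)/5)/3 = sqrt(170)/15 ≈ 0.86923)
3062*(v*(-3*4 + 2) - 2) = 3062*((sqrt(170)/15)*(-3*4 + 2) - 2) = 3062*((sqrt(170)/15)*(-12 + 2) - 2) = 3062*((sqrt(170)/15)*(-10) - 2) = 3062*(-2*sqrt(170)/3 - 2) = 3062*(-2 - 2*sqrt(170)/3) = -6124 - 6124*sqrt(170)/3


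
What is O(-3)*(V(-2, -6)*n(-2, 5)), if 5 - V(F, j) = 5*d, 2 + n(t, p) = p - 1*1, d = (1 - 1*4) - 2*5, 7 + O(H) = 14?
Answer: 980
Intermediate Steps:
O(H) = 7 (O(H) = -7 + 14 = 7)
d = -13 (d = (1 - 4) - 10 = -3 - 10 = -13)
n(t, p) = -3 + p (n(t, p) = -2 + (p - 1*1) = -2 + (p - 1) = -2 + (-1 + p) = -3 + p)
V(F, j) = 70 (V(F, j) = 5 - 5*(-13) = 5 - 1*(-65) = 5 + 65 = 70)
O(-3)*(V(-2, -6)*n(-2, 5)) = 7*(70*(-3 + 5)) = 7*(70*2) = 7*140 = 980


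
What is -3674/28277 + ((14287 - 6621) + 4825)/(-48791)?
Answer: -532466141/1379663107 ≈ -0.38594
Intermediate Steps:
-3674/28277 + ((14287 - 6621) + 4825)/(-48791) = -3674*1/28277 + (7666 + 4825)*(-1/48791) = -3674/28277 + 12491*(-1/48791) = -3674/28277 - 12491/48791 = -532466141/1379663107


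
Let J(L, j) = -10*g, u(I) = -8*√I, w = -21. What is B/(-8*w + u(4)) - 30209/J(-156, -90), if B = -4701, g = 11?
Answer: 2037329/8360 ≈ 243.70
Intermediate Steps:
J(L, j) = -110 (J(L, j) = -10*11 = -110)
B/(-8*w + u(4)) - 30209/J(-156, -90) = -4701/(-8*(-21) - 8*√4) - 30209/(-110) = -4701/(168 - 8*2) - 30209*(-1/110) = -4701/(168 - 16) + 30209/110 = -4701/152 + 30209/110 = 2037329/8360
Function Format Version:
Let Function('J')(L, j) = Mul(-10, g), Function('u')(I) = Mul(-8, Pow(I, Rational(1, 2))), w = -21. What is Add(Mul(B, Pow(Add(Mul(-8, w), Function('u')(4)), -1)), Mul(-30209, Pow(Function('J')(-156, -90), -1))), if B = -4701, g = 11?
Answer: Rational(2037329, 8360) ≈ 243.70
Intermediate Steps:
Function('J')(L, j) = -110 (Function('J')(L, j) = Mul(-10, 11) = -110)
Add(Mul(B, Pow(Add(Mul(-8, w), Function('u')(4)), -1)), Mul(-30209, Pow(Function('J')(-156, -90), -1))) = Add(Mul(-4701, Pow(Add(Mul(-8, -21), Mul(-8, Pow(4, Rational(1, 2)))), -1)), Mul(-30209, Pow(-110, -1))) = Add(Mul(-4701, Pow(Add(168, Mul(-8, 2)), -1)), Mul(-30209, Rational(-1, 110))) = Add(Mul(-4701, Pow(Add(168, -16), -1)), Rational(30209, 110)) = Add(Mul(-4701, Pow(152, -1)), Rational(30209, 110)) = Add(Mul(-4701, Rational(1, 152)), Rational(30209, 110)) = Add(Rational(-4701, 152), Rational(30209, 110)) = Rational(2037329, 8360)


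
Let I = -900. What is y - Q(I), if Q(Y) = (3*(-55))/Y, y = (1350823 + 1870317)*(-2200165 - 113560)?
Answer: -447169928790011/60 ≈ -7.4528e+12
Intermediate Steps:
y = -7452832146500 (y = 3221140*(-2313725) = -7452832146500)
Q(Y) = -165/Y
y - Q(I) = -7452832146500 - (-165)/(-900) = -7452832146500 - (-165)*(-1)/900 = -7452832146500 - 1*11/60 = -7452832146500 - 11/60 = -447169928790011/60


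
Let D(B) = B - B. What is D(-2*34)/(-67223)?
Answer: 0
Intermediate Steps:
D(B) = 0
D(-2*34)/(-67223) = 0/(-67223) = 0*(-1/67223) = 0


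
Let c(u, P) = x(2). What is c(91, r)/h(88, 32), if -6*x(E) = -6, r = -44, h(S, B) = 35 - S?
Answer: -1/53 ≈ -0.018868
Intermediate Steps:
x(E) = 1 (x(E) = -⅙*(-6) = 1)
c(u, P) = 1
c(91, r)/h(88, 32) = 1/(35 - 1*88) = 1/(35 - 88) = 1/(-53) = 1*(-1/53) = -1/53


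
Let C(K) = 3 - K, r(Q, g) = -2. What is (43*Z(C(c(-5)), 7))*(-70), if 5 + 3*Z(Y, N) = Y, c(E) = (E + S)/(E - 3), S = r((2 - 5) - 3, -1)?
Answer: 34615/12 ≈ 2884.6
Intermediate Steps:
S = -2
c(E) = (-2 + E)/(-3 + E) (c(E) = (E - 2)/(E - 3) = (-2 + E)/(-3 + E))
Z(Y, N) = -5/3 + Y/3
(43*Z(C(c(-5)), 7))*(-70) = (43*(-5/3 + (3 - (-2 - 5)/(-3 - 5))/3))*(-70) = (43*(-5/3 + (3 - (-7)/(-8))/3))*(-70) = (43*(-5/3 + (3 - (-1)*(-7)/8)/3))*(-70) = (43*(-5/3 + (3 - 1*7/8)/3))*(-70) = (43*(-5/3 + (3 - 7/8)/3))*(-70) = (43*(-5/3 + (1/3)*(17/8)))*(-70) = (43*(-5/3 + 17/24))*(-70) = (43*(-23/24))*(-70) = -989/24*(-70) = 34615/12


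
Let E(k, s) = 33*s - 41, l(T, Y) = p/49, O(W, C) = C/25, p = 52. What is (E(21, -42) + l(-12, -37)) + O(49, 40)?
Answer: -348963/245 ≈ -1424.3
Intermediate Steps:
O(W, C) = C/25 (O(W, C) = C*(1/25) = C/25)
l(T, Y) = 52/49
E(k, s) = -41 + 33*s
(E(21, -42) + l(-12, -37)) + O(49, 40) = ((-41 + 33*(-42)) + 52/49) + (1/25)*40 = ((-41 - 1386) + 52/49) + 8/5 = (-1427 + 52/49) + 8/5 = -69871/49 + 8/5 = -348963/245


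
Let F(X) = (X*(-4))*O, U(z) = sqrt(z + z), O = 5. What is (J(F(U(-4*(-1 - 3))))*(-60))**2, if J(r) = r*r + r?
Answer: 589870080000 - 7372800000*sqrt(2) ≈ 5.7944e+11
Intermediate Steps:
U(z) = sqrt(2)*sqrt(z) (U(z) = sqrt(2*z) = sqrt(2)*sqrt(z))
F(X) = -20*X (F(X) = (X*(-4))*5 = -4*X*5 = -20*X)
J(r) = r + r**2 (J(r) = r**2 + r = r + r**2)
(J(F(U(-4*(-1 - 3))))*(-60))**2 = (((-20*sqrt(2)*sqrt(-4*(-1 - 3)))*(1 - 20*sqrt(2)*sqrt(-4*(-1 - 3))))*(-60))**2 = (((-20*sqrt(2)*sqrt(-4*(-4)))*(1 - 20*sqrt(2)*sqrt(-4*(-4))))*(-60))**2 = (((-20*sqrt(2)*sqrt(16))*(1 - 20*sqrt(2)*sqrt(16)))*(-60))**2 = (((-20*sqrt(2)*4)*(1 - 20*sqrt(2)*4))*(-60))**2 = (((-80*sqrt(2))*(1 - 80*sqrt(2)))*(-60))**2 = (-80*sqrt(2)*(1 - 80*sqrt(2))*(-60))**2 = (4800*sqrt(2)*(1 - 80*sqrt(2)))**2 = 46080000*(1 - 80*sqrt(2))**2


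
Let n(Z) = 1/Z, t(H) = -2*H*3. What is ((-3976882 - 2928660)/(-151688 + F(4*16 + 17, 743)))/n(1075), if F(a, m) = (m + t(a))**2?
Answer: 7423457650/85639 ≈ 86683.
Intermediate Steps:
t(H) = -6*H
F(a, m) = (m - 6*a)**2
((-3976882 - 2928660)/(-151688 + F(4*16 + 17, 743)))/n(1075) = ((-3976882 - 2928660)/(-151688 + (-1*743 + 6*(4*16 + 17))**2))/(1/1075) = (-6905542/(-151688 + (-743 + 6*(64 + 17))**2))/(1/1075) = -6905542/(-151688 + (-743 + 6*81)**2)*1075 = -6905542/(-151688 + (-743 + 486)**2)*1075 = -6905542/(-151688 + (-257)**2)*1075 = -6905542/(-151688 + 66049)*1075 = -6905542/(-85639)*1075 = -6905542*(-1/85639)*1075 = (6905542/85639)*1075 = 7423457650/85639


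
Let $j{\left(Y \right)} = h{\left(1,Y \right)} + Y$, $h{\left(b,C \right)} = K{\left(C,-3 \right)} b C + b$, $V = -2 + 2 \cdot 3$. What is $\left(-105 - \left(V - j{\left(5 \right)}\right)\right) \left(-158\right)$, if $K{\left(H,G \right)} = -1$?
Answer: $17064$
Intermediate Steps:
$V = 4$ ($V = -2 + 6 = 4$)
$h{\left(b,C \right)} = b - C b$ ($h{\left(b,C \right)} = - b C + b = - C b + b = b - C b$)
$j{\left(Y \right)} = 1$ ($j{\left(Y \right)} = 1 \left(1 - Y\right) + Y = \left(1 - Y\right) + Y = 1$)
$\left(-105 - \left(V - j{\left(5 \right)}\right)\right) \left(-158\right) = \left(-105 + \left(1 - 4\right)\right) \left(-158\right) = \left(-105 - 3\right) \left(-158\right) = \left(-108\right) \left(-158\right) = 17064$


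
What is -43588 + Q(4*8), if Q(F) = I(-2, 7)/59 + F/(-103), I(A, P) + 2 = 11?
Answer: -264885237/6077 ≈ -43588.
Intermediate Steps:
I(A, P) = 9 (I(A, P) = -2 + 11 = 9)
Q(F) = 9/59 - F/103 (Q(F) = 9/59 + F/(-103) = 9*(1/59) + F*(-1/103) = 9/59 - F/103)
-43588 + Q(4*8) = -43588 + (9/59 - 4*8/103) = -43588 + (9/59 - 1/103*32) = -43588 + (9/59 - 32/103) = -43588 - 961/6077 = -264885237/6077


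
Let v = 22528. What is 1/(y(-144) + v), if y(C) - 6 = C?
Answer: 1/22390 ≈ 4.4663e-5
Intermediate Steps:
y(C) = 6 + C
1/(y(-144) + v) = 1/((6 - 144) + 22528) = 1/(-138 + 22528) = 1/22390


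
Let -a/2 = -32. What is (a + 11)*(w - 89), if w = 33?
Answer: -4200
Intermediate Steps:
a = 64 (a = -2*(-32) = 64)
(a + 11)*(w - 89) = (64 + 11)*(33 - 89) = 75*(-56) = -4200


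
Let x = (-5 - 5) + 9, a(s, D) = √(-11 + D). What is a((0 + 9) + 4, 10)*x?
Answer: -I ≈ -1.0*I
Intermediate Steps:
x = -1 (x = -10 + 9 = -1)
a((0 + 9) + 4, 10)*x = √(-11 + 10)*(-1) = √(-1)*(-1) = I*(-1) = -I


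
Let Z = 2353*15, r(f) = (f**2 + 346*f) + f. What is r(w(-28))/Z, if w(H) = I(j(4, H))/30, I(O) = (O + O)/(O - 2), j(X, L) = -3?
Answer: 2892/7353125 ≈ 0.00039330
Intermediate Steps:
I(O) = 2*O/(-2 + O) (I(O) = (2*O)/(-2 + O) = 2*O/(-2 + O))
w(H) = 1/25 (w(H) = (2*(-3)/(-2 - 3))/30 = (2*(-3)/(-5))*(1/30) = (2*(-3)*(-1/5))*(1/30) = (6/5)*(1/30) = 1/25)
r(f) = f**2 + 347*f
Z = 35295
r(w(-28))/Z = ((347 + 1/25)/25)/35295 = ((1/25)*(8676/25))*(1/35295) = (8676/625)*(1/35295) = 2892/7353125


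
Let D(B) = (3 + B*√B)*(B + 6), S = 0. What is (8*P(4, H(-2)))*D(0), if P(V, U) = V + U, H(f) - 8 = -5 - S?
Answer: 1008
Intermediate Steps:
H(f) = 3 (H(f) = 8 + (-5 - 1*0) = 8 + (-5 + 0) = 8 - 5 = 3)
D(B) = (3 + B^(3/2))*(6 + B)
P(V, U) = U + V
(8*P(4, H(-2)))*D(0) = (8*(3 + 4))*(18 + 0^(5/2) + 3*0 + 6*0^(3/2)) = (8*7)*(18 + 0 + 0 + 6*0) = 56*(18 + 0 + 0 + 0) = 56*18 = 1008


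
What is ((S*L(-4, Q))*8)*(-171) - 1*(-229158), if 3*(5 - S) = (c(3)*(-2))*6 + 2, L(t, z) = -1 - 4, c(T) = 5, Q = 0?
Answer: 395598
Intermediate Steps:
L(t, z) = -5
S = 73/3 (S = 5 - ((5*(-2))*6 + 2)/3 = 5 - (-10*6 + 2)/3 = 5 - (-60 + 2)/3 = 5 - 1/3*(-58) = 5 + 58/3 = 73/3 ≈ 24.333)
((S*L(-4, Q))*8)*(-171) - 1*(-229158) = (((73/3)*(-5))*8)*(-171) - 1*(-229158) = -365/3*8*(-171) + 229158 = -2920/3*(-171) + 229158 = 166440 + 229158 = 395598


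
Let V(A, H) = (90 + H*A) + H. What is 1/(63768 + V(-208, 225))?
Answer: 1/17283 ≈ 5.7860e-5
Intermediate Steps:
V(A, H) = 90 + H + A*H (V(A, H) = (90 + A*H) + H = 90 + H + A*H)
1/(63768 + V(-208, 225)) = 1/(63768 + (90 + 225 - 208*225)) = 1/(63768 + (90 + 225 - 46800)) = 1/(63768 - 46485) = 1/17283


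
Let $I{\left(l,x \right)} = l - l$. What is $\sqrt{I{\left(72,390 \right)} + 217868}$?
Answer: $2 \sqrt{54467} \approx 466.76$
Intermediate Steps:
$I{\left(l,x \right)} = 0$
$\sqrt{I{\left(72,390 \right)} + 217868} = \sqrt{0 + 217868} = \sqrt{217868} = 2 \sqrt{54467}$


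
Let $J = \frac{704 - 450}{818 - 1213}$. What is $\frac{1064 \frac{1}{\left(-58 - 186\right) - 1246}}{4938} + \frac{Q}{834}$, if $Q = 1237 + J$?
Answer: $\frac{11976080491}{8079402522} \approx 1.4823$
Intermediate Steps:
$J = - \frac{254}{395}$ ($J = \frac{254}{-395} = 254 \left(- \frac{1}{395}\right) = - \frac{254}{395} \approx -0.64304$)
$Q = \frac{488361}{395}$ ($Q = 1237 - \frac{254}{395} = \frac{488361}{395} \approx 1236.4$)
$\frac{1064 \frac{1}{\left(-58 - 186\right) - 1246}}{4938} + \frac{Q}{834} = \frac{1064 \frac{1}{\left(-58 - 186\right) - 1246}}{4938} + \frac{488361}{395 \cdot 834} = \frac{1064}{\left(-58 - 186\right) - 1246} \cdot \frac{1}{4938} + \frac{488361}{395} \cdot \frac{1}{834} = \frac{1064}{\left(-58 - 186\right) - 1246} \cdot \frac{1}{4938} + \frac{162787}{109810} = \frac{1064}{-244 - 1246} \cdot \frac{1}{4938} + \frac{162787}{109810} = \frac{1064}{-1490} \cdot \frac{1}{4938} + \frac{162787}{109810} = 1064 \left(- \frac{1}{1490}\right) \frac{1}{4938} + \frac{162787}{109810} = \left(- \frac{532}{745}\right) \frac{1}{4938} + \frac{162787}{109810} = - \frac{266}{1839405} + \frac{162787}{109810} = \frac{11976080491}{8079402522}$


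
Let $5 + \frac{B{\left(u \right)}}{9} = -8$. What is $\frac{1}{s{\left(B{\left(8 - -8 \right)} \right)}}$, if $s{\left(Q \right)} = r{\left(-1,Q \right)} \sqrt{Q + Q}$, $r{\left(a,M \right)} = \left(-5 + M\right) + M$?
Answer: $\frac{i \sqrt{26}}{18642} \approx 0.00027352 i$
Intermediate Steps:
$B{\left(u \right)} = -117$ ($B{\left(u \right)} = -45 + 9 \left(-8\right) = -45 - 72 = -117$)
$r{\left(a,M \right)} = -5 + 2 M$
$s{\left(Q \right)} = \sqrt{2} \sqrt{Q} \left(-5 + 2 Q\right)$ ($s{\left(Q \right)} = \left(-5 + 2 Q\right) \sqrt{Q + Q} = \left(-5 + 2 Q\right) \sqrt{2 Q} = \left(-5 + 2 Q\right) \sqrt{2} \sqrt{Q} = \sqrt{2} \sqrt{Q} \left(-5 + 2 Q\right)$)
$\frac{1}{s{\left(B{\left(8 - -8 \right)} \right)}} = \frac{1}{\sqrt{2} \sqrt{-117} \left(-5 + 2 \left(-117\right)\right)} = \frac{1}{\sqrt{2} \cdot 3 i \sqrt{13} \left(-5 - 234\right)} = \frac{1}{\sqrt{2} \cdot 3 i \sqrt{13} \left(-239\right)} = \frac{1}{\left(-717\right) i \sqrt{26}} = \frac{i \sqrt{26}}{18642}$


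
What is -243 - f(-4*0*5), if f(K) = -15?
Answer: -228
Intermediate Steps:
-243 - f(-4*0*5) = -243 - 1*(-15) = -243 + 15 = -228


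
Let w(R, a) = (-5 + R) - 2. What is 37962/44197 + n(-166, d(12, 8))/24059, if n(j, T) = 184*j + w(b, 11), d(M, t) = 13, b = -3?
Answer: -437067380/1063335623 ≈ -0.41103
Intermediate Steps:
w(R, a) = -7 + R
n(j, T) = -10 + 184*j (n(j, T) = 184*j + (-7 - 3) = 184*j - 10 = -10 + 184*j)
37962/44197 + n(-166, d(12, 8))/24059 = 37962/44197 + (-10 + 184*(-166))/24059 = 37962*(1/44197) + (-10 - 30544)*(1/24059) = 37962/44197 - 30554*1/24059 = 37962/44197 - 30554/24059 = -437067380/1063335623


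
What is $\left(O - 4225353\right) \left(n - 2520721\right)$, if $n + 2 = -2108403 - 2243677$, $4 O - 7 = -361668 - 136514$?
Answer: $\frac{119583933732361}{4} \approx 2.9896 \cdot 10^{13}$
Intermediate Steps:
$O = - \frac{498175}{4}$ ($O = \frac{7}{4} + \frac{-361668 - 136514}{4} = \frac{7}{4} + \frac{1}{4} \left(-498182\right) = \frac{7}{4} - \frac{249091}{2} = - \frac{498175}{4} \approx -1.2454 \cdot 10^{5}$)
$n = -4352082$ ($n = -2 - 4352080 = -4352082$)
$\left(O - 4225353\right) \left(n - 2520721\right) = \left(- \frac{498175}{4} - 4225353\right) \left(-4352082 - 2520721\right) = \left(- \frac{17399587}{4}\right) \left(-6872803\right) = \frac{119583933732361}{4}$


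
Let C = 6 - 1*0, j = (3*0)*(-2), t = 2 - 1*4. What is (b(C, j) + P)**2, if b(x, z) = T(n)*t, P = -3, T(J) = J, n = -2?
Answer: 1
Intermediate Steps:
t = -2 (t = 2 - 4 = -2)
j = 0 (j = 0*(-2) = 0)
C = 6 (C = 6 + 0 = 6)
b(x, z) = 4 (b(x, z) = -2*(-2) = 4)
(b(C, j) + P)**2 = (4 - 3)**2 = 1**2 = 1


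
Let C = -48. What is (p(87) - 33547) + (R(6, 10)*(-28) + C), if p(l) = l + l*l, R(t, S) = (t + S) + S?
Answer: -26667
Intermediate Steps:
R(t, S) = t + 2*S (R(t, S) = (S + t) + S = t + 2*S)
p(l) = l + l**2
(p(87) - 33547) + (R(6, 10)*(-28) + C) = (87*(1 + 87) - 33547) + ((6 + 2*10)*(-28) - 48) = (87*88 - 33547) + ((6 + 20)*(-28) - 48) = (7656 - 33547) + (26*(-28) - 48) = -25891 + (-728 - 48) = -25891 - 776 = -26667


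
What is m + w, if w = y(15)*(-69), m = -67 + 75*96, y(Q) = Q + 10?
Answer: 5408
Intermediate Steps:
y(Q) = 10 + Q
m = 7133 (m = -67 + 7200 = 7133)
w = -1725 (w = (10 + 15)*(-69) = 25*(-69) = -1725)
m + w = 7133 - 1725 = 5408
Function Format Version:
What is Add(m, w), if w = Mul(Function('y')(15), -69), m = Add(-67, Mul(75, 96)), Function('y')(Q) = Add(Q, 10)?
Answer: 5408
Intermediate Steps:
Function('y')(Q) = Add(10, Q)
m = 7133 (m = Add(-67, 7200) = 7133)
w = -1725 (w = Mul(Add(10, 15), -69) = Mul(25, -69) = -1725)
Add(m, w) = Add(7133, -1725) = 5408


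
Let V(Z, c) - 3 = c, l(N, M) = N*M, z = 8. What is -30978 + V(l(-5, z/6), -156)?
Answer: -31131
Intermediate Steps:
l(N, M) = M*N
V(Z, c) = 3 + c
-30978 + V(l(-5, z/6), -156) = -30978 + (3 - 156) = -30978 - 153 = -31131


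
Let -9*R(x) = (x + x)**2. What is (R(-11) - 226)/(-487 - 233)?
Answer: 1259/3240 ≈ 0.38858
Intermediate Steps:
R(x) = -4*x**2/9 (R(x) = -(x + x)**2/9 = -4*x**2/9)
(R(-11) - 226)/(-487 - 233) = (-4/9*(-11)**2 - 226)/(-487 - 233) = (-4/9*121 - 226)/(-720) = (-484/9 - 226)*(-1/720) = -2518/9*(-1/720) = 1259/3240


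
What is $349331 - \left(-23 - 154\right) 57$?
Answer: $359420$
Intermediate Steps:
$349331 - \left(-23 - 154\right) 57 = 349331 - \left(-177\right) 57 = 349331 - -10089 = 349331 + 10089 = 359420$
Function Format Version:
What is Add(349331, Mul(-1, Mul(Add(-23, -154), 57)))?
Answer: 359420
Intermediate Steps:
Add(349331, Mul(-1, Mul(Add(-23, -154), 57))) = Add(349331, Mul(-1, Mul(-177, 57))) = Add(349331, Mul(-1, -10089)) = Add(349331, 10089) = 359420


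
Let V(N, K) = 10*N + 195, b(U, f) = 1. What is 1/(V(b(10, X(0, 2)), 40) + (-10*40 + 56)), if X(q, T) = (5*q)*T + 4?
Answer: -1/139 ≈ -0.0071942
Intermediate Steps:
X(q, T) = 4 + 5*T*q (X(q, T) = 5*T*q + 4 = 4 + 5*T*q)
V(N, K) = 195 + 10*N
1/(V(b(10, X(0, 2)), 40) + (-10*40 + 56)) = 1/((195 + 10*1) + (-10*40 + 56)) = 1/((195 + 10) + (-400 + 56)) = 1/(205 - 344) = 1/(-139) = -1/139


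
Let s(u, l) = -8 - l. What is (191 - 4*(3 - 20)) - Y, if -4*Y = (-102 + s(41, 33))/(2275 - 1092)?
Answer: 94265/364 ≈ 258.97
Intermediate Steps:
Y = 11/364 (Y = -(-102 + (-8 - 1*33))/(4*(2275 - 1092)) = -(-102 + (-8 - 33))/(4*1183) = -(-102 - 41)/(4*1183) = -(-143)/(4*1183) = -¼*(-11/91) = 11/364 ≈ 0.030220)
(191 - 4*(3 - 20)) - Y = (191 - 4*(3 - 20)) - 1*11/364 = (191 - 4*(-17)) - 11/364 = (191 + 68) - 11/364 = 259 - 11/364 = 94265/364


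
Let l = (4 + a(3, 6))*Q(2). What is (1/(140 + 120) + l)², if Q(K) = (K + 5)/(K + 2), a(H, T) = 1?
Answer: 323761/4225 ≈ 76.630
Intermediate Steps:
Q(K) = (5 + K)/(2 + K)
l = 35/4 (l = (4 + 1)*((5 + 2)/(2 + 2)) = 5*(7/4) = 35/4 ≈ 8.7500)
(1/(140 + 120) + l)² = (1/(140 + 120) + 35/4)² = (1/260 + 35/4)² = (569/65)² = 323761/4225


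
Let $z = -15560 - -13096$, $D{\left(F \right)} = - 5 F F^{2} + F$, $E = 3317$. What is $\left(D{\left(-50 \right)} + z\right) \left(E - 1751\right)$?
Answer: $974813076$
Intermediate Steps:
$D{\left(F \right)} = F - 5 F^{3}$ ($D{\left(F \right)} = - 5 F^{3} + F = F - 5 F^{3}$)
$z = -2464$ ($z = -15560 + 13096 = -2464$)
$\left(D{\left(-50 \right)} + z\right) \left(E - 1751\right) = \left(\left(-50 - 5 \left(-50\right)^{3}\right) - 2464\right) \left(3317 - 1751\right) = \left(\left(-50 - -625000\right) - 2464\right) \left(3317 + \left(-7921 + 6170\right)\right) = \left(\left(-50 + 625000\right) - 2464\right) \left(3317 - 1751\right) = \left(624950 - 2464\right) 1566 = 622486 \cdot 1566 = 974813076$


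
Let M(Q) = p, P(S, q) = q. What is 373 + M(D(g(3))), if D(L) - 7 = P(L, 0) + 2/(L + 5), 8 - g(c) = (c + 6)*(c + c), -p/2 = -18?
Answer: 409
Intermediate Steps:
p = 36 (p = -2*(-18) = 36)
g(c) = 8 - 2*c*(6 + c) (g(c) = 8 - (c + 6)*(c + c) = 8 - (6 + c)*2*c = 8 - 2*c*(6 + c))
D(L) = 7 + 2/(5 + L) (D(L) = 7 + (0 + 2/(L + 5)) = 7 + (0 + 2/(5 + L)) = 7 + 2/(5 + L))
M(Q) = 36
373 + M(D(g(3))) = 373 + 36 = 409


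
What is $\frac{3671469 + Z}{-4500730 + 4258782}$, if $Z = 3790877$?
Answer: $- \frac{3731173}{120974} \approx -30.843$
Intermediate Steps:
$\frac{3671469 + Z}{-4500730 + 4258782} = \frac{3671469 + 3790877}{-4500730 + 4258782} = \frac{7462346}{-241948} = 7462346 \left(- \frac{1}{241948}\right) = - \frac{3731173}{120974}$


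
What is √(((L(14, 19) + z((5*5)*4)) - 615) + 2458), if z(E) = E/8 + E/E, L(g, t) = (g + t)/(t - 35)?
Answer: √29671/4 ≈ 43.063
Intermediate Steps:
L(g, t) = (g + t)/(-35 + t)
z(E) = 1 + E/8 (z(E) = E*(⅛) + 1 = E/8 + 1 = 1 + E/8)
√(((L(14, 19) + z((5*5)*4)) - 615) + 2458) = √((((14 + 19)/(-35 + 19) + (1 + ((5*5)*4)/8)) - 615) + 2458) = √(((33/(-16) + (1 + (25*4)/8)) - 615) + 2458) = √(((-1/16*33 + (1 + (⅛)*100)) - 615) + 2458) = √(((-33/16 + (1 + 25/2)) - 615) + 2458) = √(((-33/16 + 27/2) - 615) + 2458) = √((183/16 - 615) + 2458) = √(-9657/16 + 2458) = √(29671/16) = √29671/4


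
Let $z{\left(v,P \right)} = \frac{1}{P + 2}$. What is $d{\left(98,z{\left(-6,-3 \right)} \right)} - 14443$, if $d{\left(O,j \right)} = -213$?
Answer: $-14656$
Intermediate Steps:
$z{\left(v,P \right)} = \frac{1}{2 + P}$
$d{\left(98,z{\left(-6,-3 \right)} \right)} - 14443 = -213 - 14443 = -14656$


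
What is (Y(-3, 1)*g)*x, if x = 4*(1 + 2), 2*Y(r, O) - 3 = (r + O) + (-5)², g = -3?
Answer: -468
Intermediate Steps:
Y(r, O) = 14 + O/2 + r/2 (Y(r, O) = 3/2 + ((r + O) + (-5)²)/2 = 3/2 + ((O + r) + 25)/2 = 3/2 + (25 + O + r)/2 = 3/2 + (25/2 + O/2 + r/2) = 14 + O/2 + r/2)
x = 12 (x = 4*3 = 12)
(Y(-3, 1)*g)*x = ((14 + (½)*1 + (½)*(-3))*(-3))*12 = ((14 + ½ - 3/2)*(-3))*12 = (13*(-3))*12 = -39*12 = -468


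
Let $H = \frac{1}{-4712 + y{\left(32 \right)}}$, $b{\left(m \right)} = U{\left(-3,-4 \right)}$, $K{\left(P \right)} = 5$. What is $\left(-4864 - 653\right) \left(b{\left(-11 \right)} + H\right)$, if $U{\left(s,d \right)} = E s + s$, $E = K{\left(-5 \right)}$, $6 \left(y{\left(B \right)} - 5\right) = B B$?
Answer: $\frac{1351471905}{13609} \approx 99307.0$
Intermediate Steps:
$y{\left(B \right)} = 5 + \frac{B^{2}}{6}$ ($y{\left(B \right)} = 5 + \frac{B B}{6} = 5 + \frac{B^{2}}{6}$)
$E = 5$
$U{\left(s,d \right)} = 6 s$ ($U{\left(s,d \right)} = 5 s + s = 6 s$)
$b{\left(m \right)} = -18$ ($b{\left(m \right)} = 6 \left(-3\right) = -18$)
$H = - \frac{3}{13609}$ ($H = \frac{1}{-4712 + \left(5 + \frac{32^{2}}{6}\right)} = \frac{1}{-4712 + \left(5 + \frac{1}{6} \cdot 1024\right)} = \frac{1}{-4712 + \left(5 + \frac{512}{3}\right)} = \frac{1}{-4712 + \frac{527}{3}} = \frac{1}{- \frac{13609}{3}} = - \frac{3}{13609} \approx -0.00022044$)
$\left(-4864 - 653\right) \left(b{\left(-11 \right)} + H\right) = \left(-4864 - 653\right) \left(-18 - \frac{3}{13609}\right) = \left(-5517\right) \left(- \frac{244965}{13609}\right) = \frac{1351471905}{13609}$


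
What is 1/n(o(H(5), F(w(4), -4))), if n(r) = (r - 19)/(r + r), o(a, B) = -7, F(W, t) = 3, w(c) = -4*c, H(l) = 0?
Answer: 7/13 ≈ 0.53846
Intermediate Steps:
n(r) = (-19 + r)/(2*r) (n(r) = (-19 + r)/((2*r)) = (-19 + r)*(1/(2*r)) = (-19 + r)/(2*r))
1/n(o(H(5), F(w(4), -4))) = 1/((½)*(-19 - 7)/(-7)) = 1/((½)*(-⅐)*(-26)) = 1/(13/7) = 7/13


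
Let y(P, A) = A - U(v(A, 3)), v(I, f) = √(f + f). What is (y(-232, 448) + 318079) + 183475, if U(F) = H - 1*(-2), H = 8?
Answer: 501992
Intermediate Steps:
v(I, f) = √2*√f (v(I, f) = √(2*f) = √2*√f)
U(F) = 10 (U(F) = 8 - 1*(-2) = 8 + 2 = 10)
y(P, A) = -10 + A (y(P, A) = A - 1*10 = A - 10 = -10 + A)
(y(-232, 448) + 318079) + 183475 = ((-10 + 448) + 318079) + 183475 = (438 + 318079) + 183475 = 318517 + 183475 = 501992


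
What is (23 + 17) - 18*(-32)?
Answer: 616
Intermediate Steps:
(23 + 17) - 18*(-32) = 40 + 576 = 616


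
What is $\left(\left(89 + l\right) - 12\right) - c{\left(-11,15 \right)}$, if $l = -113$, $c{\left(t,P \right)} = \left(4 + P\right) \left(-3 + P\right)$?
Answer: $-264$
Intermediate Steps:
$c{\left(t,P \right)} = \left(-3 + P\right) \left(4 + P\right)$
$\left(\left(89 + l\right) - 12\right) - c{\left(-11,15 \right)} = \left(\left(89 - 113\right) - 12\right) - \left(-12 + 15 + 15^{2}\right) = \left(-24 - 12\right) - \left(-12 + 15 + 225\right) = -36 - 228 = -264$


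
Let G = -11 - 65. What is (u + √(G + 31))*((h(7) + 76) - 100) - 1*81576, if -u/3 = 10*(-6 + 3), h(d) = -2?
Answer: -83916 - 78*I*√5 ≈ -83916.0 - 174.41*I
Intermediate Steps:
u = 90 (u = -30*(-6 + 3) = -30*(-3) = -3*(-30) = 90)
G = -76
(u + √(G + 31))*((h(7) + 76) - 100) - 1*81576 = (90 + √(-76 + 31))*((-2 + 76) - 100) - 1*81576 = (90 + √(-45))*(74 - 100) - 81576 = (90 + 3*I*√5)*(-26) - 81576 = (-2340 - 78*I*√5) - 81576 = -83916 - 78*I*√5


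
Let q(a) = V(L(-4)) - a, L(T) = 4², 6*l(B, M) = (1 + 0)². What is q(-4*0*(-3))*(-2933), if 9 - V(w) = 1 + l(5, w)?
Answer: -137851/6 ≈ -22975.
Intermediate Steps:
l(B, M) = ⅙ (l(B, M) = (1 + 0)²/6 = (⅙)*1² = (⅙)*1 = ⅙)
L(T) = 16
V(w) = 47/6 (V(w) = 9 - (1 + ⅙) = 9 - 1*7/6 = 9 - 7/6 = 47/6)
q(a) = 47/6 - a
q(-4*0*(-3))*(-2933) = (47/6 - (-4*0)*(-3))*(-2933) = (47/6 - 0*(-3))*(-2933) = (47/6 - 1*0)*(-2933) = (47/6 + 0)*(-2933) = (47/6)*(-2933) = -137851/6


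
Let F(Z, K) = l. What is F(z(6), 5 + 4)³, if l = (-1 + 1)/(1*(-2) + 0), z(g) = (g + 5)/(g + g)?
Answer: 0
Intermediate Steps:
z(g) = (5 + g)/(2*g) (z(g) = (5 + g)/((2*g)) = (5 + g)*(1/(2*g)) = (5 + g)/(2*g))
l = 0 (l = 0/(-2 + 0) = 0/(-2) = 0*(-½) = 0)
F(Z, K) = 0
F(z(6), 5 + 4)³ = 0³ = 0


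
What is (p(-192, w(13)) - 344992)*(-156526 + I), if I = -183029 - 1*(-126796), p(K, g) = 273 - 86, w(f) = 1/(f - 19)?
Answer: 73360366995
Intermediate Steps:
w(f) = 1/(-19 + f)
p(K, g) = 187
I = -56233 (I = -183029 + 126796 = -56233)
(p(-192, w(13)) - 344992)*(-156526 + I) = (187 - 344992)*(-156526 - 56233) = -344805*(-212759) = 73360366995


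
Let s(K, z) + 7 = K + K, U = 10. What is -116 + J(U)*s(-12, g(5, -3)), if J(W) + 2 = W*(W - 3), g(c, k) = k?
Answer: -2224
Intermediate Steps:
s(K, z) = -7 + 2*K (s(K, z) = -7 + (K + K) = -7 + 2*K)
J(W) = -2 + W*(-3 + W) (J(W) = -2 + W*(W - 3) = -2 + W*(-3 + W))
-116 + J(U)*s(-12, g(5, -3)) = -116 + (-2 + 10² - 3*10)*(-7 + 2*(-12)) = -116 + (-2 + 100 - 30)*(-7 - 24) = -116 + 68*(-31) = -116 - 2108 = -2224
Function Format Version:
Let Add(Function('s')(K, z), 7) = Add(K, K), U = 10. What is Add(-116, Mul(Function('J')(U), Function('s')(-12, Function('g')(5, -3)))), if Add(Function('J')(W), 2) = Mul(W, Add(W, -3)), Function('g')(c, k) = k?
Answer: -2224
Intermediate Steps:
Function('s')(K, z) = Add(-7, Mul(2, K)) (Function('s')(K, z) = Add(-7, Add(K, K)) = Add(-7, Mul(2, K)))
Function('J')(W) = Add(-2, Mul(W, Add(-3, W))) (Function('J')(W) = Add(-2, Mul(W, Add(W, -3))) = Add(-2, Mul(W, Add(-3, W))))
Add(-116, Mul(Function('J')(U), Function('s')(-12, Function('g')(5, -3)))) = Add(-116, Mul(Add(-2, Pow(10, 2), Mul(-3, 10)), Add(-7, Mul(2, -12)))) = Add(-116, Mul(Add(-2, 100, -30), Add(-7, -24))) = Add(-116, Mul(68, -31)) = Add(-116, -2108) = -2224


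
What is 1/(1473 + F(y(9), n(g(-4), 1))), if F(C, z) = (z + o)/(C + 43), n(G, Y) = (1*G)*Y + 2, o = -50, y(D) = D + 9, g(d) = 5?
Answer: 61/89810 ≈ 0.00067921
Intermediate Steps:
y(D) = 9 + D
n(G, Y) = 2 + G*Y (n(G, Y) = G*Y + 2 = 2 + G*Y)
F(C, z) = (-50 + z)/(43 + C) (F(C, z) = (z - 50)/(C + 43) = (-50 + z)/(43 + C))
1/(1473 + F(y(9), n(g(-4), 1))) = 1/(1473 + (-50 + (2 + 5*1))/(43 + (9 + 9))) = 1/(1473 + (-50 + (2 + 5))/(43 + 18)) = 1/(1473 + (-50 + 7)/61) = 1/(1473 + (1/61)*(-43)) = 1/(1473 - 43/61) = 1/(89810/61) = 61/89810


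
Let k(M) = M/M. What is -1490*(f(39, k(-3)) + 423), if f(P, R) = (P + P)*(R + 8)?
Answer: -1676250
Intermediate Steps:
k(M) = 1
f(P, R) = 2*P*(8 + R) (f(P, R) = (2*P)*(8 + R) = 2*P*(8 + R))
-1490*(f(39, k(-3)) + 423) = -1490*(2*39*(8 + 1) + 423) = -1490*(2*39*9 + 423) = -1490*(702 + 423) = -1490*1125 = -1676250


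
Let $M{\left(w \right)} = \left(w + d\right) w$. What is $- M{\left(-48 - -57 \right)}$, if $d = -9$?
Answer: $0$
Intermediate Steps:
$M{\left(w \right)} = w \left(-9 + w\right)$ ($M{\left(w \right)} = \left(w - 9\right) w = \left(-9 + w\right) w = w \left(-9 + w\right)$)
$- M{\left(-48 - -57 \right)} = - \left(-48 - -57\right) \left(-9 - -9\right) = - \left(-48 + 57\right) \left(-9 + \left(-48 + 57\right)\right) = - 9 \left(-9 + 9\right) = - 9 \cdot 0 = \left(-1\right) 0 = 0$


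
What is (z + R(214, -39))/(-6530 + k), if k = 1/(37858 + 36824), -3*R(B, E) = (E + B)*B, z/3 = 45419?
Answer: -9243664974/487673459 ≈ -18.955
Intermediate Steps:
z = 136257 (z = 3*45419 = 136257)
R(B, E) = -B*(B + E)/3 (R(B, E) = -(E + B)*B/3 = -(B + E)*B/3 = -B*(B + E)/3)
k = 1/74682 ≈ 1.3390e-5
(z + R(214, -39))/(-6530 + k) = (136257 - ⅓*214*(214 - 39))/(-6530 + 1/74682) = (136257 - ⅓*214*175)/(-487673459/74682) = (136257 - 37450/3)*(-74682/487673459) = (371321/3)*(-74682/487673459) = -9243664974/487673459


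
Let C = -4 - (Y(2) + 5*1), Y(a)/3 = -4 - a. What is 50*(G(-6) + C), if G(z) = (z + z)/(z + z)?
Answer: 500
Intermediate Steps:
Y(a) = -12 - 3*a (Y(a) = 3*(-4 - a) = -12 - 3*a)
C = 9 (C = -4 - ((-12 - 3*2) + 5*1) = -4 - ((-12 - 6) + 5) = -4 - (-18 + 5) = -4 - 1*(-13) = -4 + 13 = 9)
G(z) = 1 (G(z) = (2*z)/((2*z)) = (2*z)*(1/(2*z)) = 1)
50*(G(-6) + C) = 50*(1 + 9) = 50*10 = 500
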